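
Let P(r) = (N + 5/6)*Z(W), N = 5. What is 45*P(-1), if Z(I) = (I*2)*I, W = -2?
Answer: 2100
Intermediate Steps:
Z(I) = 2*I**2 (Z(I) = (2*I)*I = 2*I**2)
P(r) = 140/3 (P(r) = (5 + 5/6)*(2*(-2)**2) = (5 + 5*(1/6))*(2*4) = (5 + 5/6)*8 = (35/6)*8 = 140/3)
45*P(-1) = 45*(140/3) = 2100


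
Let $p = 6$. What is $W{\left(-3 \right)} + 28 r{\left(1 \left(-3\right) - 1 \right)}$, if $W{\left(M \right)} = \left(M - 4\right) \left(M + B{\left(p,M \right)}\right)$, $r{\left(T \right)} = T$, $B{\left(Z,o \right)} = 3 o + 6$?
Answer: $-70$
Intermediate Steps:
$B{\left(Z,o \right)} = 6 + 3 o$
$W{\left(M \right)} = \left(-4 + M\right) \left(6 + 4 M\right)$ ($W{\left(M \right)} = \left(M - 4\right) \left(M + \left(6 + 3 M\right)\right) = \left(-4 + M\right) \left(6 + 4 M\right)$)
$W{\left(-3 \right)} + 28 r{\left(1 \left(-3\right) - 1 \right)} = \left(-24 - -30 + 4 \left(-3\right)^{2}\right) + 28 \left(1 \left(-3\right) - 1\right) = \left(-24 + 30 + 4 \cdot 9\right) + 28 \left(-3 - 1\right) = \left(-24 + 30 + 36\right) + 28 \left(-4\right) = 42 - 112 = -70$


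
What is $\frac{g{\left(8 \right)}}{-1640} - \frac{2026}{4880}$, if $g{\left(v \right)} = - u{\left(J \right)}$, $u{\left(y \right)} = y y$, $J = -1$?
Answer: $- \frac{5184}{12505} \approx -0.41455$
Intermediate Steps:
$u{\left(y \right)} = y^{2}$
$g{\left(v \right)} = -1$ ($g{\left(v \right)} = - \left(-1\right)^{2} = \left(-1\right) 1 = -1$)
$\frac{g{\left(8 \right)}}{-1640} - \frac{2026}{4880} = - \frac{1}{-1640} - \frac{2026}{4880} = \left(-1\right) \left(- \frac{1}{1640}\right) - \frac{1013}{2440} = \frac{1}{1640} - \frac{1013}{2440} = - \frac{5184}{12505}$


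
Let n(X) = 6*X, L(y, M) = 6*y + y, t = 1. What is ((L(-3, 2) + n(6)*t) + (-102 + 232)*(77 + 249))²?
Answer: 1797336025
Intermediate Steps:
L(y, M) = 7*y
((L(-3, 2) + n(6)*t) + (-102 + 232)*(77 + 249))² = ((7*(-3) + (6*6)*1) + (-102 + 232)*(77 + 249))² = ((-21 + 36*1) + 130*326)² = ((-21 + 36) + 42380)² = (15 + 42380)² = 42395² = 1797336025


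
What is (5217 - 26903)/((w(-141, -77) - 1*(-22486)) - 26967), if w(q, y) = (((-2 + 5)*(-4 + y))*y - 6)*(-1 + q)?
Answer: 21686/2660591 ≈ 0.0081508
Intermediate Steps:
w(q, y) = (-1 + q)*(-6 + y*(-12 + 3*y)) (w(q, y) = ((3*(-4 + y))*y - 6)*(-1 + q) = ((-12 + 3*y)*y - 6)*(-1 + q) = (y*(-12 + 3*y) - 6)*(-1 + q) = (-6 + y*(-12 + 3*y))*(-1 + q) = (-1 + q)*(-6 + y*(-12 + 3*y)))
(5217 - 26903)/((w(-141, -77) - 1*(-22486)) - 26967) = (5217 - 26903)/(((6 - 6*(-141) - 3*(-77)**2 + 12*(-77) - 12*(-141)*(-77) + 3*(-141)*(-77)**2) - 1*(-22486)) - 26967) = -21686/(((6 + 846 - 3*5929 - 924 - 130284 + 3*(-141)*5929) + 22486) - 26967) = -21686/(((6 + 846 - 17787 - 924 - 130284 - 2507967) + 22486) - 26967) = -21686/((-2656110 + 22486) - 26967) = -21686/(-2633624 - 26967) = -21686/(-2660591) = -21686*(-1/2660591) = 21686/2660591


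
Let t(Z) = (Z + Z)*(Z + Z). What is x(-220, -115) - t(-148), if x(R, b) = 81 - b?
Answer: -87420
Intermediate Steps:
t(Z) = 4*Z**2 (t(Z) = (2*Z)*(2*Z) = 4*Z**2)
x(-220, -115) - t(-148) = (81 - 1*(-115)) - 4*(-148)**2 = (81 + 115) - 4*21904 = 196 - 1*87616 = 196 - 87616 = -87420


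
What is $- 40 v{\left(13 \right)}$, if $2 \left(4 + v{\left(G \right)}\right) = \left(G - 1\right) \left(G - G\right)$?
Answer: $160$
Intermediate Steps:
$v{\left(G \right)} = -4$ ($v{\left(G \right)} = -4 + \frac{\left(G - 1\right) \left(G - G\right)}{2} = -4 + \frac{\left(-1 + G\right) 0}{2} = -4 + \frac{1}{2} \cdot 0 = -4 + 0 = -4$)
$- 40 v{\left(13 \right)} = \left(-40\right) \left(-4\right) = 160$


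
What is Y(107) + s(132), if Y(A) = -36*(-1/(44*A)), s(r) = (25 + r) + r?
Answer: 340162/1177 ≈ 289.01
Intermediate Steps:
s(r) = 25 + 2*r
Y(A) = 9/(11*A) (Y(A) = -(-9)/(11*A) = 9/(11*A))
Y(107) + s(132) = (9/11)/107 + (25 + 2*132) = (9/11)*(1/107) + (25 + 264) = 9/1177 + 289 = 340162/1177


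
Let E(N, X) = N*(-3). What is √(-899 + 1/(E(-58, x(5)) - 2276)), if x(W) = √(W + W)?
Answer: I*√3972147298/2102 ≈ 29.983*I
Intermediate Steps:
x(W) = √2*√W (x(W) = √(2*W) = √2*√W)
E(N, X) = -3*N
√(-899 + 1/(E(-58, x(5)) - 2276)) = √(-899 + 1/(-3*(-58) - 2276)) = √(-899 + 1/(174 - 2276)) = √(-899 + 1/(-2102)) = √(-899 - 1/2102) = √(-1889699/2102) = I*√3972147298/2102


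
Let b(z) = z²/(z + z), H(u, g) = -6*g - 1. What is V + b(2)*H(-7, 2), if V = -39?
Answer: -52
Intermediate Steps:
H(u, g) = -1 - 6*g
b(z) = z/2 (b(z) = z²/((2*z)) = (1/(2*z))*z² = z/2)
V + b(2)*H(-7, 2) = -39 + ((½)*2)*(-1 - 6*2) = -39 + 1*(-1 - 12) = -39 + 1*(-13) = -39 - 13 = -52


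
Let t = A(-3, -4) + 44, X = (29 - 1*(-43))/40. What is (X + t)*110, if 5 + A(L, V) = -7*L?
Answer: 6798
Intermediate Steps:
A(L, V) = -5 - 7*L
X = 9/5 (X = (29 + 43)*(1/40) = 72*(1/40) = 9/5 ≈ 1.8000)
t = 60 (t = (-5 - 7*(-3)) + 44 = (-5 + 21) + 44 = 16 + 44 = 60)
(X + t)*110 = (9/5 + 60)*110 = (309/5)*110 = 6798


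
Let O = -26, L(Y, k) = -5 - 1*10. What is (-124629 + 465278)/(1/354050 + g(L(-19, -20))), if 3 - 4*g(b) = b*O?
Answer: -241213556900/68508673 ≈ -3520.9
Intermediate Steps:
L(Y, k) = -15 (L(Y, k) = -5 - 10 = -15)
g(b) = ¾ + 13*b/2 (g(b) = ¾ - b*(-26)/4 = ¾ - (-13)*b/2 = ¾ + 13*b/2)
(-124629 + 465278)/(1/354050 + g(L(-19, -20))) = (-124629 + 465278)/(1/354050 + (¾ + (13/2)*(-15))) = 340649/(1/354050 + (¾ - 195/2)) = 340649/(1/354050 - 387/4) = 340649/(-68508673/708100) = 340649*(-708100/68508673) = -241213556900/68508673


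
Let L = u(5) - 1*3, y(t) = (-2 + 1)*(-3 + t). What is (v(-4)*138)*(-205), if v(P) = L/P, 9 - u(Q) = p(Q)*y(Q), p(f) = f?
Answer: 113160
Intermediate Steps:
y(t) = 3 - t (y(t) = -(-3 + t) = 3 - t)
u(Q) = 9 - Q*(3 - Q)
L = 16 (L = (9 + 5*(-3 + 5)) - 1*3 = (9 + 5*2) - 3 = (9 + 10) - 3 = 19 - 3 = 16)
v(P) = 16/P
(v(-4)*138)*(-205) = ((16/(-4))*138)*(-205) = ((16*(-¼))*138)*(-205) = -4*138*(-205) = -552*(-205) = 113160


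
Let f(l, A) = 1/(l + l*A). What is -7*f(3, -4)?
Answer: 7/9 ≈ 0.77778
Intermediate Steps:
f(l, A) = 1/(l + A*l)
-7*f(3, -4) = -7/(3*(1 - 4)) = -7/(3*(-3)) = -7*(-1)/(3*3) = -7*(-⅑) = 7/9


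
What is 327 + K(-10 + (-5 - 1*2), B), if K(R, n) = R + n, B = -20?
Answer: 290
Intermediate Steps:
327 + K(-10 + (-5 - 1*2), B) = 327 + ((-10 + (-5 - 1*2)) - 20) = 327 + ((-10 + (-5 - 2)) - 20) = 327 + ((-10 - 7) - 20) = 327 + (-17 - 20) = 327 - 37 = 290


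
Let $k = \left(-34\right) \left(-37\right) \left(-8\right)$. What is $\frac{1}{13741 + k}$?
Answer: $\frac{1}{3677} \approx 0.00027196$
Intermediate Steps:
$k = -10064$ ($k = 1258 \left(-8\right) = -10064$)
$\frac{1}{13741 + k} = \frac{1}{13741 - 10064} = \frac{1}{3677}$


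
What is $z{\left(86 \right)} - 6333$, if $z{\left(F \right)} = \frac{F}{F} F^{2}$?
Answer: $1063$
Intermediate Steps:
$z{\left(F \right)} = F^{2}$ ($z{\left(F \right)} = 1 F^{2} = F^{2}$)
$z{\left(86 \right)} - 6333 = 86^{2} - 6333 = 7396 - 6333 = 1063$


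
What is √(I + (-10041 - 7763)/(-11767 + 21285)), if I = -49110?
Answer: 16*I*√4344881338/4759 ≈ 221.61*I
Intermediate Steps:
√(I + (-10041 - 7763)/(-11767 + 21285)) = √(-49110 + (-10041 - 7763)/(-11767 + 21285)) = √(-49110 - 17804/9518) = √(-49110 - 17804*1/9518) = √(-49110 - 8902/4759) = √(-233723392/4759) = 16*I*√4344881338/4759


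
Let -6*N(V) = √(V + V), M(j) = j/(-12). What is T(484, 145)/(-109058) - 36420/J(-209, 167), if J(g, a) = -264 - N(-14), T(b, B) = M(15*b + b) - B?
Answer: 28313136001621/205226762154 + 109260*I*√7/627271 ≈ 137.96 + 0.46084*I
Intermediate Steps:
M(j) = -j/12 (M(j) = j*(-1/12) = -j/12)
N(V) = -√2*√V/6 (N(V) = -√(V + V)/6 = -√2*√V/6)
T(b, B) = -B - 4*b/3 (T(b, B) = -(15*b + b)/12 - B = -4*b/3 - B = -B - 4*b/3)
J(g, a) = -264 + I*√7/3 (J(g, a) = -264 - (-1)*√2*√(-14)/6 = -264 - (-1)*√2*I*√14/6 = -264 - (-1)*I*√7/3 = -264 + I*√7/3)
T(484, 145)/(-109058) - 36420/J(-209, 167) = (-1*145 - 4/3*484)/(-109058) - 36420/(-264 + I*√7/3) = (-145 - 1936/3)*(-1/109058) - 36420/(-264 + I*√7/3) = -2371/3*(-1/109058) - 36420/(-264 + I*√7/3) = 2371/327174 - 36420/(-264 + I*√7/3)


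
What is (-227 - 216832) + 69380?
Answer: -147679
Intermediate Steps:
(-227 - 216832) + 69380 = -217059 + 69380 = -147679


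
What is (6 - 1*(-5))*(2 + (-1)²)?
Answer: 33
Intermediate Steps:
(6 - 1*(-5))*(2 + (-1)²) = (6 + 5)*(2 + 1) = 11*3 = 33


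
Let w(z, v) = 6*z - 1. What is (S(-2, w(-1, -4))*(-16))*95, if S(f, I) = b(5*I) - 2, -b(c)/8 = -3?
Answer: -33440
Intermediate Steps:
b(c) = 24 (b(c) = -8*(-3) = 24)
w(z, v) = -1 + 6*z
S(f, I) = 22 (S(f, I) = 24 - 2 = 22)
(S(-2, w(-1, -4))*(-16))*95 = (22*(-16))*95 = -352*95 = -33440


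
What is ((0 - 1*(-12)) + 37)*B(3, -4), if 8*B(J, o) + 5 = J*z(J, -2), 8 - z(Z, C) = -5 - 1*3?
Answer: 2107/8 ≈ 263.38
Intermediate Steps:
z(Z, C) = 16 (z(Z, C) = 8 - (-5 - 1*3) = 8 - (-5 - 3) = 8 - 1*(-8) = 8 + 8 = 16)
B(J, o) = -5/8 + 2*J (B(J, o) = -5/8 + (J*16)/8 = -5/8 + (16*J)/8 = -5/8 + 2*J)
((0 - 1*(-12)) + 37)*B(3, -4) = ((0 - 1*(-12)) + 37)*(-5/8 + 2*3) = ((0 + 12) + 37)*(-5/8 + 6) = (12 + 37)*(43/8) = 49*(43/8) = 2107/8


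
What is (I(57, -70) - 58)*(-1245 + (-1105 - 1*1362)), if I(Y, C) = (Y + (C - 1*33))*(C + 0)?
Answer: -11737344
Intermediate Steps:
I(Y, C) = C*(-33 + C + Y) (I(Y, C) = (Y + (C - 33))*C = (Y + (-33 + C))*C = (-33 + C + Y)*C = C*(-33 + C + Y))
(I(57, -70) - 58)*(-1245 + (-1105 - 1*1362)) = (-70*(-33 - 70 + 57) - 58)*(-1245 + (-1105 - 1*1362)) = (-70*(-46) - 58)*(-1245 + (-1105 - 1362)) = (3220 - 58)*(-1245 - 2467) = 3162*(-3712) = -11737344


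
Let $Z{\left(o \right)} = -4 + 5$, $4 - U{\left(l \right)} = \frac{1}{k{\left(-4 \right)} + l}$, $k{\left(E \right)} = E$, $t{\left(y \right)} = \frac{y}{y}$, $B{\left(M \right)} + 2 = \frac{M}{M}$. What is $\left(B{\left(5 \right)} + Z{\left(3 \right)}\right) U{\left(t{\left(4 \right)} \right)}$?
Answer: $0$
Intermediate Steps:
$B{\left(M \right)} = -1$ ($B{\left(M \right)} = -2 + \frac{M}{M} = -2 + 1 = -1$)
$t{\left(y \right)} = 1$
$U{\left(l \right)} = 4 - \frac{1}{-4 + l}$
$Z{\left(o \right)} = 1$
$\left(B{\left(5 \right)} + Z{\left(3 \right)}\right) U{\left(t{\left(4 \right)} \right)} = \left(-1 + 1\right) \frac{-17 + 4 \cdot 1}{-4 + 1} = 0 \frac{-17 + 4}{-3} = 0 \left(\left(- \frac{1}{3}\right) \left(-13\right)\right) = 0 \cdot \frac{13}{3} = 0$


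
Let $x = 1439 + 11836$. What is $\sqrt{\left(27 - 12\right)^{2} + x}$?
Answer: $30 \sqrt{15} \approx 116.19$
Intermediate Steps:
$x = 13275$
$\sqrt{\left(27 - 12\right)^{2} + x} = \sqrt{\left(27 - 12\right)^{2} + 13275} = \sqrt{15^{2} + 13275} = \sqrt{225 + 13275} = \sqrt{13500} = 30 \sqrt{15}$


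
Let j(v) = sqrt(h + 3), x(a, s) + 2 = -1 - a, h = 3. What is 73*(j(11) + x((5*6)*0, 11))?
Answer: -219 + 73*sqrt(6) ≈ -40.187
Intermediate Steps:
x(a, s) = -3 - a (x(a, s) = -2 + (-1 - a) = -3 - a)
j(v) = sqrt(6) (j(v) = sqrt(3 + 3) = sqrt(6))
73*(j(11) + x((5*6)*0, 11)) = 73*(sqrt(6) + (-3 - 5*6*0)) = 73*(sqrt(6) + (-3 - 30*0)) = 73*(sqrt(6) + (-3 - 1*0)) = 73*(sqrt(6) + (-3 + 0)) = 73*(sqrt(6) - 3) = 73*(-3 + sqrt(6)) = -219 + 73*sqrt(6)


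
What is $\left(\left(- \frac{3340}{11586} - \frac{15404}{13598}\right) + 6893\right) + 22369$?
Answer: $\frac{1152474922018}{39386607} \approx 29261.0$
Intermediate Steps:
$\left(\left(- \frac{3340}{11586} - \frac{15404}{13598}\right) + 6893\right) + 22369 = \left(\left(\left(-3340\right) \frac{1}{11586} - \frac{7702}{6799}\right) + 6893\right) + 22369 = \left(\left(- \frac{1670}{5793} - \frac{7702}{6799}\right) + 6893\right) + 22369 = \left(- \frac{55972016}{39386607} + 6893\right) + 22369 = \frac{271435910035}{39386607} + 22369 = \frac{1152474922018}{39386607}$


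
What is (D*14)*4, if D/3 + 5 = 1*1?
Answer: -672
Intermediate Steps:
D = -12 (D = -15 + 3*(1*1) = -15 + 3*1 = -15 + 3 = -12)
(D*14)*4 = -12*14*4 = -168*4 = -672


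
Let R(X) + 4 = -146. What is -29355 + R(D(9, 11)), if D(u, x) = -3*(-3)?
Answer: -29505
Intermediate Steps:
D(u, x) = 9
R(X) = -150 (R(X) = -4 - 146 = -150)
-29355 + R(D(9, 11)) = -29355 - 150 = -29505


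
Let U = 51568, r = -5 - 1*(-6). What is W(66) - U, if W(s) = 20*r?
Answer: -51548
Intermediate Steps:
r = 1 (r = -5 + 6 = 1)
W(s) = 20 (W(s) = 20*1 = 20)
W(66) - U = 20 - 1*51568 = 20 - 51568 = -51548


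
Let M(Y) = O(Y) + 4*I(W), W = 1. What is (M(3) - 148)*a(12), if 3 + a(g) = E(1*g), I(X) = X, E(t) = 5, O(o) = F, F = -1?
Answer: -290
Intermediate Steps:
O(o) = -1
a(g) = 2 (a(g) = -3 + 5 = 2)
M(Y) = 3 (M(Y) = -1 + 4*1 = -1 + 4 = 3)
(M(3) - 148)*a(12) = (3 - 148)*2 = -145*2 = -290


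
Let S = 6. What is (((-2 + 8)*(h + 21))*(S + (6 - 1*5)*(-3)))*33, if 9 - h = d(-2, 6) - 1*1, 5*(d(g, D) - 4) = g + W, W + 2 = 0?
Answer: 82566/5 ≈ 16513.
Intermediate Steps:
W = -2 (W = -2 + 0 = -2)
d(g, D) = 18/5 + g/5 (d(g, D) = 4 + (g - 2)/5 = 4 + (-2 + g)/5 = 4 + (-2/5 + g/5) = 18/5 + g/5)
h = 34/5 (h = 9 - ((18/5 + (1/5)*(-2)) - 1*1) = 9 - ((18/5 - 2/5) - 1) = 9 - (16/5 - 1) = 9 - 1*11/5 = 9 - 11/5 = 34/5 ≈ 6.8000)
(((-2 + 8)*(h + 21))*(S + (6 - 1*5)*(-3)))*33 = (((-2 + 8)*(34/5 + 21))*(6 + (6 - 1*5)*(-3)))*33 = ((6*(139/5))*(6 + (6 - 5)*(-3)))*33 = (834*(6 + 1*(-3))/5)*33 = (834*(6 - 3)/5)*33 = ((834/5)*3)*33 = (2502/5)*33 = 82566/5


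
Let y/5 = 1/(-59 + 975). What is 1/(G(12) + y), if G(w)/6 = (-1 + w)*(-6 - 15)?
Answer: -916/1269571 ≈ -0.00072150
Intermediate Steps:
G(w) = 126 - 126*w (G(w) = 6*((-1 + w)*(-6 - 15)) = 6*((-1 + w)*(-21)) = 6*(21 - 21*w) = 126 - 126*w)
y = 5/916 (y = 5/(-59 + 975) = 5/916 ≈ 0.0054585)
1/(G(12) + y) = 1/((126 - 126*12) + 5/916) = 1/((126 - 1512) + 5/916) = 1/(-1386 + 5/916) = 1/(-1269571/916) = -916/1269571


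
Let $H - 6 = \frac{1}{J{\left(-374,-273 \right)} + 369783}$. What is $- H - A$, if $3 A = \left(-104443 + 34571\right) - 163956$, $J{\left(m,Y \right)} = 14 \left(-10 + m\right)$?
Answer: $\frac{9466888963}{121469} \approx 77937.0$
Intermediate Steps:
$J{\left(m,Y \right)} = -140 + 14 m$
$A = - \frac{233828}{3}$ ($A = \frac{\left(-104443 + 34571\right) - 163956}{3} = \frac{-69872 - 163956}{3} = \frac{1}{3} \left(-233828\right) = - \frac{233828}{3} \approx -77943.0$)
$H = \frac{2186443}{364407}$ ($H = 6 + \frac{1}{\left(-140 + 14 \left(-374\right)\right) + 369783} = 6 + \frac{1}{\left(-140 - 5236\right) + 369783} = 6 + \frac{1}{-5376 + 369783} = 6 + \frac{1}{364407} = \frac{2186443}{364407} \approx 6.0$)
$- H - A = \left(-1\right) \frac{2186443}{364407} - - \frac{233828}{3} = - \frac{2186443}{364407} + \frac{233828}{3} = \frac{9466888963}{121469}$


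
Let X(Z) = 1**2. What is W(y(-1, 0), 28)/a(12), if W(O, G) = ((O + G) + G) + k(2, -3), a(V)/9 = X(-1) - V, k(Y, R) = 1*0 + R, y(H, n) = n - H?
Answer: -6/11 ≈ -0.54545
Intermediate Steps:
k(Y, R) = R (k(Y, R) = 0 + R = R)
X(Z) = 1
a(V) = 9 - 9*V (a(V) = 9*(1 - V) = 9 - 9*V)
W(O, G) = -3 + O + 2*G (W(O, G) = ((O + G) + G) - 3 = ((G + O) + G) - 3 = (O + 2*G) - 3 = -3 + O + 2*G)
W(y(-1, 0), 28)/a(12) = (-3 + (0 - 1*(-1)) + 2*28)/(9 - 9*12) = (-3 + (0 + 1) + 56)/(9 - 108) = (-3 + 1 + 56)/(-99) = 54*(-1/99) = -6/11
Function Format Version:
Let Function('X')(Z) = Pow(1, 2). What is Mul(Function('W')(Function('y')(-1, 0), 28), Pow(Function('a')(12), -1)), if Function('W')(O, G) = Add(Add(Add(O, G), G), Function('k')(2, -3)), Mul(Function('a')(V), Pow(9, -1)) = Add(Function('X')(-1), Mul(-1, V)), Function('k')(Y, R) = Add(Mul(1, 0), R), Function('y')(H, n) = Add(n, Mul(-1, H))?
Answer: Rational(-6, 11) ≈ -0.54545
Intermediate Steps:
Function('k')(Y, R) = R (Function('k')(Y, R) = Add(0, R) = R)
Function('X')(Z) = 1
Function('a')(V) = Add(9, Mul(-9, V)) (Function('a')(V) = Mul(9, Add(1, Mul(-1, V))) = Add(9, Mul(-9, V)))
Function('W')(O, G) = Add(-3, O, Mul(2, G)) (Function('W')(O, G) = Add(Add(Add(O, G), G), -3) = Add(Add(Add(G, O), G), -3) = Add(Add(O, Mul(2, G)), -3) = Add(-3, O, Mul(2, G)))
Mul(Function('W')(Function('y')(-1, 0), 28), Pow(Function('a')(12), -1)) = Mul(Add(-3, Add(0, Mul(-1, -1)), Mul(2, 28)), Pow(Add(9, Mul(-9, 12)), -1)) = Mul(Add(-3, Add(0, 1), 56), Pow(Add(9, -108), -1)) = Mul(Add(-3, 1, 56), Pow(-99, -1)) = Mul(54, Rational(-1, 99)) = Rational(-6, 11)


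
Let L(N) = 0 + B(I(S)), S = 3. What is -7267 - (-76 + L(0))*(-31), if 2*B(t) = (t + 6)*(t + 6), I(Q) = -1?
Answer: -18471/2 ≈ -9235.5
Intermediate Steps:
B(t) = (6 + t)**2/2 (B(t) = ((t + 6)*(t + 6))/2 = ((6 + t)*(6 + t))/2 = (6 + t)**2/2)
L(N) = 25/2 (L(N) = 0 + (6 - 1)**2/2 = 0 + (1/2)*5**2 = 0 + (1/2)*25 = 0 + 25/2 = 25/2)
-7267 - (-76 + L(0))*(-31) = -7267 - (-76 + 25/2)*(-31) = -7267 - (-127)*(-31)/2 = -7267 - 1*3937/2 = -7267 - 3937/2 = -18471/2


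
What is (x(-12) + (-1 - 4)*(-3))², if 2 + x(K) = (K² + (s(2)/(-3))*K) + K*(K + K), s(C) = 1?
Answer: 201601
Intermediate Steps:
x(K) = -2 + 3*K² - K/3 (x(K) = -2 + ((K² + (1/(-3))*K) + K*(K + K)) = -2 + ((K² + (1*(-⅓))*K) + K*(2*K)) = -2 + ((K² - K/3) + 2*K²) = -2 + (3*K² - K/3) = -2 + 3*K² - K/3)
(x(-12) + (-1 - 4)*(-3))² = ((-2 + 3*(-12)² - ⅓*(-12)) + (-1 - 4)*(-3))² = ((-2 + 3*144 + 4) - 5*(-3))² = ((-2 + 432 + 4) + 15)² = (434 + 15)² = 449² = 201601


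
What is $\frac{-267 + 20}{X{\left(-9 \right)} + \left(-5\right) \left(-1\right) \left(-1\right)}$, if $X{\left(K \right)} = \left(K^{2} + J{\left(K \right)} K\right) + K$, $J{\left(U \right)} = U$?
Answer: $- \frac{247}{148} \approx -1.6689$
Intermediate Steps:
$X{\left(K \right)} = K + 2 K^{2}$ ($X{\left(K \right)} = \left(K^{2} + K K\right) + K = \left(K^{2} + K^{2}\right) + K = 2 K^{2} + K = K + 2 K^{2}$)
$\frac{-267 + 20}{X{\left(-9 \right)} + \left(-5\right) \left(-1\right) \left(-1\right)} = \frac{-267 + 20}{- 9 \left(1 + 2 \left(-9\right)\right) + \left(-5\right) \left(-1\right) \left(-1\right)} = - \frac{247}{- 9 \left(1 - 18\right) + 5 \left(-1\right)} = - \frac{247}{\left(-9\right) \left(-17\right) - 5} = - \frac{247}{153 - 5} = - \frac{247}{148}$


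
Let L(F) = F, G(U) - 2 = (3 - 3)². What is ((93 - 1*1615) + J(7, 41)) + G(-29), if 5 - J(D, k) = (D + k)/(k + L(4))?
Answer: -22741/15 ≈ -1516.1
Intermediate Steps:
G(U) = 2 (G(U) = 2 + (3 - 3)² = 2 + 0² = 2 + 0 = 2)
J(D, k) = 5 - (D + k)/(4 + k) (J(D, k) = 5 - (D + k)/(k + 4) = 5 - (D + k)/(4 + k))
((93 - 1*1615) + J(7, 41)) + G(-29) = ((93 - 1*1615) + (20 - 1*7 + 4*41)/(4 + 41)) + 2 = ((93 - 1615) + (20 - 7 + 164)/45) + 2 = (-1522 + (1/45)*177) + 2 = (-1522 + 59/15) + 2 = -22771/15 + 2 = -22741/15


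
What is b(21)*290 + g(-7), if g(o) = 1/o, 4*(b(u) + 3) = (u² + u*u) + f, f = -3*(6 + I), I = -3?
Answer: 873913/14 ≈ 62422.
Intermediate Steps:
f = -9 (f = -3*(6 - 3) = -3*3 = -9)
b(u) = -21/4 + u²/2 (b(u) = -3 + ((u² + u*u) - 9)/4 = -3 + ((u² + u²) - 9)/4 = -3 + (2*u² - 9)/4 = -3 + (-9 + 2*u²)/4 = -3 + (-9/4 + u²/2) = -21/4 + u²/2)
b(21)*290 + g(-7) = (-21/4 + (½)*21²)*290 + 1/(-7) = (-21/4 + (½)*441)*290 - ⅐ = (-21/4 + 441/2)*290 - ⅐ = (861/4)*290 - ⅐ = 124845/2 - ⅐ = 873913/14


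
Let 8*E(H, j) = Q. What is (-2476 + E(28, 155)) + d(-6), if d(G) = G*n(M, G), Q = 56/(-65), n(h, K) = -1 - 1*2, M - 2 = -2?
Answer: -159777/65 ≈ -2458.1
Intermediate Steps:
M = 0 (M = 2 - 2 = 0)
n(h, K) = -3 (n(h, K) = -1 - 2 = -3)
Q = -56/65 (Q = 56*(-1/65) = -56/65 ≈ -0.86154)
E(H, j) = -7/65 (E(H, j) = (1/8)*(-56/65) = -7/65)
d(G) = -3*G (d(G) = G*(-3) = -3*G)
(-2476 + E(28, 155)) + d(-6) = (-2476 - 7/65) - 3*(-6) = -160947/65 + 18 = -159777/65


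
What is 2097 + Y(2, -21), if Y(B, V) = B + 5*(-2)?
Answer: 2089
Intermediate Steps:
Y(B, V) = -10 + B (Y(B, V) = B - 10 = -10 + B)
2097 + Y(2, -21) = 2097 + (-10 + 2) = 2097 - 8 = 2089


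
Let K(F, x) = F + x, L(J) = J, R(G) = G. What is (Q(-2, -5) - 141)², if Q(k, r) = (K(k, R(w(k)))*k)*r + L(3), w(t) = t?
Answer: 31684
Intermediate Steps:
Q(k, r) = 3 + 2*r*k² (Q(k, r) = ((k + k)*k)*r + 3 = ((2*k)*k)*r + 3 = (2*k²)*r + 3 = 2*r*k² + 3 = 3 + 2*r*k²)
(Q(-2, -5) - 141)² = ((3 + 2*(-5)*(-2)²) - 141)² = ((3 + 2*(-5)*4) - 141)² = ((3 - 40) - 141)² = (-37 - 141)² = (-178)² = 31684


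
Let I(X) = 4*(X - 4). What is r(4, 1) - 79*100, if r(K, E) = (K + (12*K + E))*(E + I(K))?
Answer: -7847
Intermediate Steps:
I(X) = -16 + 4*X (I(X) = 4*(-4 + X) = -16 + 4*X)
r(K, E) = (E + 13*K)*(-16 + E + 4*K) (r(K, E) = (K + (12*K + E))*(E + (-16 + 4*K)) = (K + (E + 12*K))*(-16 + E + 4*K) = (E + 13*K)*(-16 + E + 4*K))
r(4, 1) - 79*100 = (1**2 - 208*4 - 16*1 + 52*4**2 + 17*1*4) - 79*100 = (1 - 832 - 16 + 52*16 + 68) - 7900 = (1 - 832 - 16 + 832 + 68) - 7900 = 53 - 7900 = -7847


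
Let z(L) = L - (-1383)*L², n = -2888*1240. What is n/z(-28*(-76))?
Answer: -2356/4120235 ≈ -0.00057181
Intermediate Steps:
n = -3581120
z(L) = L + 1383*L²
n/z(-28*(-76)) = -3581120*1/(2128*(1 + 1383*(-28*(-76)))) = -3581120*1/(2128*(1 + 1383*2128)) = -3581120*1/(2128*(1 + 2943024)) = -3581120/(2128*2943025) = -3581120/6262757200 = -3581120*1/6262757200 = -2356/4120235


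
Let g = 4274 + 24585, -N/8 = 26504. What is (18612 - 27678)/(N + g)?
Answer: 9066/183173 ≈ 0.049494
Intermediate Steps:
N = -212032 (N = -8*26504 = -212032)
g = 28859
(18612 - 27678)/(N + g) = (18612 - 27678)/(-212032 + 28859) = -9066/(-183173) = -9066*(-1/183173) = 9066/183173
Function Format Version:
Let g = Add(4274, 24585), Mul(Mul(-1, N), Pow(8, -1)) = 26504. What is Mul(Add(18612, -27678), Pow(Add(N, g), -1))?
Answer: Rational(9066, 183173) ≈ 0.049494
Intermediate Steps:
N = -212032 (N = Mul(-8, 26504) = -212032)
g = 28859
Mul(Add(18612, -27678), Pow(Add(N, g), -1)) = Mul(Add(18612, -27678), Pow(Add(-212032, 28859), -1)) = Mul(-9066, Pow(-183173, -1)) = Mul(-9066, Rational(-1, 183173)) = Rational(9066, 183173)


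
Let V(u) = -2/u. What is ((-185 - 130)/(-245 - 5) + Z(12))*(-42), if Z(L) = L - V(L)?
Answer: -14098/25 ≈ -563.92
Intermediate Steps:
Z(L) = L + 2/L (Z(L) = L - (-2)/L = L + 2/L)
((-185 - 130)/(-245 - 5) + Z(12))*(-42) = ((-185 - 130)/(-245 - 5) + (12 + 2/12))*(-42) = (-315/(-250) + (12 + 2*(1/12)))*(-42) = (-315*(-1/250) + (12 + 1/6))*(-42) = (63/50 + 73/6)*(-42) = (1007/75)*(-42) = -14098/25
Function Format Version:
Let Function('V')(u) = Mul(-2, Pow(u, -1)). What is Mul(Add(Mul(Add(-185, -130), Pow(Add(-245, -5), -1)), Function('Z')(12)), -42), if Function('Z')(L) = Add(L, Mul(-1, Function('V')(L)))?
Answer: Rational(-14098, 25) ≈ -563.92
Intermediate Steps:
Function('Z')(L) = Add(L, Mul(2, Pow(L, -1))) (Function('Z')(L) = Add(L, Mul(-1, Mul(-2, Pow(L, -1)))) = Add(L, Mul(2, Pow(L, -1))))
Mul(Add(Mul(Add(-185, -130), Pow(Add(-245, -5), -1)), Function('Z')(12)), -42) = Mul(Add(Mul(Add(-185, -130), Pow(Add(-245, -5), -1)), Add(12, Mul(2, Pow(12, -1)))), -42) = Mul(Add(Mul(-315, Pow(-250, -1)), Add(12, Mul(2, Rational(1, 12)))), -42) = Mul(Add(Mul(-315, Rational(-1, 250)), Add(12, Rational(1, 6))), -42) = Mul(Add(Rational(63, 50), Rational(73, 6)), -42) = Mul(Rational(1007, 75), -42) = Rational(-14098, 25)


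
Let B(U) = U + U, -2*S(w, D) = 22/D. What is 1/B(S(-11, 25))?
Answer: -25/22 ≈ -1.1364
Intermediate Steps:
S(w, D) = -11/D
B(U) = 2*U
1/B(S(-11, 25)) = 1/(2*(-11/25)) = 1/(-22/25) = -25/22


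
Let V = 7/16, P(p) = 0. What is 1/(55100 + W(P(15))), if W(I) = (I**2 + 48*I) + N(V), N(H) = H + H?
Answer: 8/440807 ≈ 1.8149e-5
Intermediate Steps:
V = 7/16 (V = 7*(1/16) = 7/16 ≈ 0.43750)
N(H) = 2*H
W(I) = 7/8 + I**2 + 48*I (W(I) = (I**2 + 48*I) + 2*(7/16) = (I**2 + 48*I) + 7/8 = 7/8 + I**2 + 48*I)
1/(55100 + W(P(15))) = 1/(55100 + (7/8 + 0**2 + 48*0)) = 1/(55100 + (7/8 + 0 + 0)) = 1/(55100 + 7/8) = 1/(440807/8) = 8/440807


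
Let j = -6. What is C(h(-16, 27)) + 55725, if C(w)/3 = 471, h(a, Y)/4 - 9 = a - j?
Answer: 57138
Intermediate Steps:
h(a, Y) = 60 + 4*a (h(a, Y) = 36 + 4*(a - 1*(-6)) = 36 + 4*(a + 6) = 36 + 4*(6 + a) = 36 + (24 + 4*a) = 60 + 4*a)
C(w) = 1413 (C(w) = 3*471 = 1413)
C(h(-16, 27)) + 55725 = 1413 + 55725 = 57138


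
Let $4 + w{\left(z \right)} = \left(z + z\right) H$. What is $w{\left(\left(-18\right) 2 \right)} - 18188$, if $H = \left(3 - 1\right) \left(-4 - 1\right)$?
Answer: $-17472$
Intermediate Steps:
$H = -10$ ($H = 2 \left(-5\right) = -10$)
$w{\left(z \right)} = -4 - 20 z$ ($w{\left(z \right)} = -4 + \left(z + z\right) \left(-10\right) = -4 + 2 z \left(-10\right) = -4 - 20 z$)
$w{\left(\left(-18\right) 2 \right)} - 18188 = \left(-4 - 20 \left(\left(-18\right) 2\right)\right) - 18188 = \left(-4 - -720\right) - 18188 = \left(-4 + 720\right) - 18188 = 716 - 18188 = -17472$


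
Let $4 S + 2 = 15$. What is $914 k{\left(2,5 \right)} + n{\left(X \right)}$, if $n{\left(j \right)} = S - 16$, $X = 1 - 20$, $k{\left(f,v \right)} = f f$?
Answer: $\frac{14573}{4} \approx 3643.3$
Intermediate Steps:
$S = \frac{13}{4}$ ($S = - \frac{1}{2} + \frac{1}{4} \cdot 15 = - \frac{1}{2} + \frac{15}{4} = \frac{13}{4} \approx 3.25$)
$k{\left(f,v \right)} = f^{2}$
$X = -19$ ($X = 1 - 20 = -19$)
$n{\left(j \right)} = - \frac{51}{4}$ ($n{\left(j \right)} = \frac{13}{4} - 16 = - \frac{51}{4}$)
$914 k{\left(2,5 \right)} + n{\left(X \right)} = 914 \cdot 2^{2} - \frac{51}{4} = 914 \cdot 4 - \frac{51}{4} = 3656 - \frac{51}{4} = \frac{14573}{4}$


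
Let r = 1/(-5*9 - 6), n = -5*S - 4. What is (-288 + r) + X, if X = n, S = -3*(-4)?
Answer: -17953/51 ≈ -352.02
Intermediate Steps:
S = 12
n = -64 (n = -5*12 - 4 = -60 - 4 = -64)
X = -64
r = -1/51 (r = 1/(-45 - 6) = 1/(-51) = -1/51 ≈ -0.019608)
(-288 + r) + X = (-288 - 1/51) - 64 = -14689/51 - 64 = -17953/51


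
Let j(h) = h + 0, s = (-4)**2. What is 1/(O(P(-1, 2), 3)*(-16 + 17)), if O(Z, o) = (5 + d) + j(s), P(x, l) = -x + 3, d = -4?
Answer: 1/17 ≈ 0.058824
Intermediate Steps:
s = 16
j(h) = h
P(x, l) = 3 - x
O(Z, o) = 17 (O(Z, o) = (5 - 4) + 16 = 1 + 16 = 17)
1/(O(P(-1, 2), 3)*(-16 + 17)) = 1/(17*(-16 + 17)) = 1/(17*1) = 1/17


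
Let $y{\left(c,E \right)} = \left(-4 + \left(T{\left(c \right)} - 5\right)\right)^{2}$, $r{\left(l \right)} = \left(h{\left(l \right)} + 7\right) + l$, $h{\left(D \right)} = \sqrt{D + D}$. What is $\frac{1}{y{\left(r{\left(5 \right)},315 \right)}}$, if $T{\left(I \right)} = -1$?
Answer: $\frac{1}{100} \approx 0.01$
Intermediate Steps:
$h{\left(D \right)} = \sqrt{2} \sqrt{D}$ ($h{\left(D \right)} = \sqrt{2 D} = \sqrt{2} \sqrt{D}$)
$r{\left(l \right)} = 7 + l + \sqrt{2} \sqrt{l}$ ($r{\left(l \right)} = \left(\sqrt{2} \sqrt{l} + 7\right) + l = \left(7 + \sqrt{2} \sqrt{l}\right) + l = 7 + l + \sqrt{2} \sqrt{l}$)
$y{\left(c,E \right)} = 100$ ($y{\left(c,E \right)} = \left(-4 - 6\right)^{2} = \left(-10\right)^{2} = 100$)
$\frac{1}{y{\left(r{\left(5 \right)},315 \right)}} = \frac{1}{100}$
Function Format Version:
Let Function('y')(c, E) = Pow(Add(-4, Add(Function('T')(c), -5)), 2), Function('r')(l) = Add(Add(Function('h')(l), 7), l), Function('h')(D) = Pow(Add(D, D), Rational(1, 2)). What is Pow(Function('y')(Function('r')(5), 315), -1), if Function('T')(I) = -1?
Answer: Rational(1, 100) ≈ 0.010000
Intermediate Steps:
Function('h')(D) = Mul(Pow(2, Rational(1, 2)), Pow(D, Rational(1, 2))) (Function('h')(D) = Pow(Mul(2, D), Rational(1, 2)) = Mul(Pow(2, Rational(1, 2)), Pow(D, Rational(1, 2))))
Function('r')(l) = Add(7, l, Mul(Pow(2, Rational(1, 2)), Pow(l, Rational(1, 2)))) (Function('r')(l) = Add(Add(Mul(Pow(2, Rational(1, 2)), Pow(l, Rational(1, 2))), 7), l) = Add(Add(7, Mul(Pow(2, Rational(1, 2)), Pow(l, Rational(1, 2)))), l) = Add(7, l, Mul(Pow(2, Rational(1, 2)), Pow(l, Rational(1, 2)))))
Function('y')(c, E) = 100 (Function('y')(c, E) = Pow(Add(-4, Add(-1, -5)), 2) = Pow(Add(-4, -6), 2) = Pow(-10, 2) = 100)
Pow(Function('y')(Function('r')(5), 315), -1) = Pow(100, -1) = Rational(1, 100)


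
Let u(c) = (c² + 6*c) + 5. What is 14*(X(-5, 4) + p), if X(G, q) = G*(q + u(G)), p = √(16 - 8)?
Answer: -280 + 28*√2 ≈ -240.40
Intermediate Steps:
u(c) = 5 + c² + 6*c
p = 2*√2 (p = √8 = 2*√2 ≈ 2.8284)
X(G, q) = G*(5 + q + G² + 6*G) (X(G, q) = G*(q + (5 + G² + 6*G)) = G*(5 + q + G² + 6*G))
14*(X(-5, 4) + p) = 14*(-5*(5 + 4 + (-5)² + 6*(-5)) + 2*√2) = 14*(-5*(5 + 4 + 25 - 30) + 2*√2) = 14*(-5*4 + 2*√2) = 14*(-20 + 2*√2) = -280 + 28*√2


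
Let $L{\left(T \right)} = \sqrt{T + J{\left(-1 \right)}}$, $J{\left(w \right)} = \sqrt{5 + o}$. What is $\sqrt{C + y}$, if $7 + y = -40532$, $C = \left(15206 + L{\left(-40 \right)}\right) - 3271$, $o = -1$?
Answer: $\sqrt{-28604 + i \sqrt{38}} \approx 0.018 + 169.13 i$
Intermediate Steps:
$J{\left(w \right)} = 2$ ($J{\left(w \right)} = \sqrt{5 - 1} = \sqrt{4} = 2$)
$L{\left(T \right)} = \sqrt{2 + T}$ ($L{\left(T \right)} = \sqrt{T + 2} = \sqrt{2 + T}$)
$C = 11935 + i \sqrt{38}$ ($C = \left(15206 + \sqrt{2 - 40}\right) - 3271 = \left(15206 + \sqrt{-38}\right) - 3271 = \left(15206 + i \sqrt{38}\right) - 3271 = 11935 + i \sqrt{38} \approx 11935.0 + 6.1644 i$)
$y = -40539$ ($y = -7 - 40532 = -40539$)
$\sqrt{C + y} = \sqrt{\left(11935 + i \sqrt{38}\right) - 40539} = \sqrt{-28604 + i \sqrt{38}}$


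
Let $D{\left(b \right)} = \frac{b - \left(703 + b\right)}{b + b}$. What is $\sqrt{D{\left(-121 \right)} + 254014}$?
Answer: $\frac{\sqrt{122944182}}{22} \approx 504.0$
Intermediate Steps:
$D{\left(b \right)} = - \frac{703}{2 b}$
$\sqrt{D{\left(-121 \right)} + 254014} = \sqrt{- \frac{703}{2 \left(-121\right)} + 254014} = \sqrt{\left(- \frac{703}{2}\right) \left(- \frac{1}{121}\right) + 254014} = \sqrt{\frac{703}{242} + 254014} = \sqrt{\frac{61472091}{242}} = \frac{\sqrt{122944182}}{22}$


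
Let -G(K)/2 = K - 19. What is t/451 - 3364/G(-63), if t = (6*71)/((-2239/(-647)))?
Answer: -20437367/1009789 ≈ -20.239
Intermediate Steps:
G(K) = 38 - 2*K (G(K) = -2*(K - 19) = -2*(-19 + K) = 38 - 2*K)
t = 275622/2239 (t = 426/((-2239*(-1/647))) = 426/(2239/647) = 426*(647/2239) = 275622/2239 ≈ 123.10)
t/451 - 3364/G(-63) = (275622/2239)/451 - 3364/(38 - 2*(-63)) = (275622/2239)*(1/451) - 3364/(38 + 126) = 275622/1009789 - 3364/164 = 275622/1009789 - 3364*1/164 = 275622/1009789 - 841/41 = -20437367/1009789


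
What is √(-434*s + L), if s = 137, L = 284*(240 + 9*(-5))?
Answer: I*√4078 ≈ 63.859*I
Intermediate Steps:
L = 55380 (L = 284*(240 - 45) = 284*195 = 55380)
√(-434*s + L) = √(-434*137 + 55380) = √(-59458 + 55380) = √(-4078) = I*√4078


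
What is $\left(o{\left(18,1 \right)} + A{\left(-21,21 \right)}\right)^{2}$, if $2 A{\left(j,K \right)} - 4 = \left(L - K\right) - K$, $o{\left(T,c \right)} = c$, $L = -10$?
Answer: $529$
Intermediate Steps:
$A{\left(j,K \right)} = -3 - K$ ($A{\left(j,K \right)} = 2 + \frac{\left(-10 - K\right) - K}{2} = 2 + \frac{-10 - 2 K}{2} = 2 - \left(5 + K\right) = -3 - K$)
$\left(o{\left(18,1 \right)} + A{\left(-21,21 \right)}\right)^{2} = \left(1 - 24\right)^{2} = \left(-23\right)^{2} = 529$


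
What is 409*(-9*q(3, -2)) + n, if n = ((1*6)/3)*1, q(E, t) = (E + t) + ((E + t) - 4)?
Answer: 7364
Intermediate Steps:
q(E, t) = -4 + 2*E + 2*t (q(E, t) = (E + t) + (-4 + E + t) = -4 + 2*E + 2*t)
n = 2 (n = (6*(1/3))*1 = 2*1 = 2)
409*(-9*q(3, -2)) + n = 409*(-9*(-4 + 2*3 + 2*(-2))) + 2 = 409*(-9*(-4 + 6 - 4)) + 2 = 409*(-9*(-2)) + 2 = 409*18 + 2 = 7362 + 2 = 7364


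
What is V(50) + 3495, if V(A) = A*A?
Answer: 5995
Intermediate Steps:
V(A) = A²
V(50) + 3495 = 50² + 3495 = 2500 + 3495 = 5995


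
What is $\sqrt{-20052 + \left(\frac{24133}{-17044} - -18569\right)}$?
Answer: $\frac{i \sqrt{107804940485}}{8522} \approx 38.528 i$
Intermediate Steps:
$\sqrt{-20052 + \left(\frac{24133}{-17044} - -18569\right)} = \sqrt{-20052 + \left(24133 \left(- \frac{1}{17044}\right) + 18569\right)} = \sqrt{-20052 + \left(- \frac{24133}{17044} + 18569\right)} = \sqrt{-20052 + \frac{316465903}{17044}} = \sqrt{- \frac{25300385}{17044}} = \frac{i \sqrt{107804940485}}{8522}$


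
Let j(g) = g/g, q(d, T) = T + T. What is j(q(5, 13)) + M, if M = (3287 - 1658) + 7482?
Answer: 9112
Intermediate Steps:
q(d, T) = 2*T
j(g) = 1
M = 9111 (M = 1629 + 7482 = 9111)
j(q(5, 13)) + M = 1 + 9111 = 9112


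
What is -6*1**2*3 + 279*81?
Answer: 22581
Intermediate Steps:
-6*1**2*3 + 279*81 = -6*1*3 + 22599 = -6*3 + 22599 = -18 + 22599 = 22581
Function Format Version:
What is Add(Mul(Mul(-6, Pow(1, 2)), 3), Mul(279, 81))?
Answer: 22581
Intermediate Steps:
Add(Mul(Mul(-6, Pow(1, 2)), 3), Mul(279, 81)) = Add(Mul(Mul(-6, 1), 3), 22599) = Add(Mul(-6, 3), 22599) = Add(-18, 22599) = 22581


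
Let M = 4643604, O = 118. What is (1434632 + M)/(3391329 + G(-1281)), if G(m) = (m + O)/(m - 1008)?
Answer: 3478270551/1940688311 ≈ 1.7923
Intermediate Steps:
G(m) = (118 + m)/(-1008 + m) (G(m) = (m + 118)/(m - 1008) = (118 + m)/(-1008 + m))
(1434632 + M)/(3391329 + G(-1281)) = (1434632 + 4643604)/(3391329 + (118 - 1281)/(-1008 - 1281)) = 6078236/(3391329 - 1163/(-2289)) = 6078236/(3391329 - 1/2289*(-1163)) = 6078236/(3391329 + 1163/2289) = 6078236/(7762753244/2289) = 6078236*(2289/7762753244) = 3478270551/1940688311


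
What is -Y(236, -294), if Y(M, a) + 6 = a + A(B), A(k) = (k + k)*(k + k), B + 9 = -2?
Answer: -184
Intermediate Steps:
B = -11 (B = -9 - 2 = -11)
A(k) = 4*k**2 (A(k) = (2*k)*(2*k) = 4*k**2)
Y(M, a) = 478 + a (Y(M, a) = -6 + (a + 4*(-11)**2) = -6 + (a + 4*121) = -6 + (a + 484) = -6 + (484 + a) = 478 + a)
-Y(236, -294) = -(478 - 294) = -1*184 = -184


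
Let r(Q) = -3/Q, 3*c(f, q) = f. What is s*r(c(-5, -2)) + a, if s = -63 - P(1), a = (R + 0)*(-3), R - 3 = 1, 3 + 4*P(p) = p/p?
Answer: -249/2 ≈ -124.50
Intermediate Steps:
P(p) = -1/2 (P(p) = -3/4 + (p/p)/4 = -3/4 + (1/4)*1 = -3/4 + 1/4 = -1/2)
R = 4 (R = 3 + 1 = 4)
c(f, q) = f/3
a = -12 (a = (4 + 0)*(-3) = 4*(-3) = -12)
s = -125/2 (s = -63 - 1*(-1/2) = -63 + 1/2 = -125/2 ≈ -62.500)
s*r(c(-5, -2)) + a = -(-375)/(2*((1/3)*(-5))) - 12 = -(-375)/(2*(-5/3)) - 12 = -(-375)*(-3)/(2*5) - 12 = -125/2*9/5 - 12 = -225/2 - 12 = -249/2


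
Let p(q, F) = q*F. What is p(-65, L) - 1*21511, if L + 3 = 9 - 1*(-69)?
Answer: -26386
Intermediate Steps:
L = 75 (L = -3 + (9 - 1*(-69)) = -3 + (9 + 69) = -3 + 78 = 75)
p(q, F) = F*q
p(-65, L) - 1*21511 = 75*(-65) - 1*21511 = -4875 - 21511 = -26386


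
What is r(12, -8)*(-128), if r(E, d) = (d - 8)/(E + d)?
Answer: 512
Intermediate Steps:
r(E, d) = (-8 + d)/(E + d)
r(12, -8)*(-128) = ((-8 - 8)/(12 - 8))*(-128) = (-16/4)*(-128) = ((¼)*(-16))*(-128) = -4*(-128) = 512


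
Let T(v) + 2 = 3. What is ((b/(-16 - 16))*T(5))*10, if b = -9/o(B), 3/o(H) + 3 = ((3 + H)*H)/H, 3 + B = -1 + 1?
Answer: -45/16 ≈ -2.8125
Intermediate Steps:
T(v) = 1 (T(v) = -2 + 3 = 1)
B = -3 (B = -3 + (-1 + 1) = -3 + 0 = -3)
o(H) = 3/H (o(H) = 3/(-3 + ((3 + H)*H)/H) = 3/(-3 + (H*(3 + H))/H) = 3/(-3 + (3 + H)) = 3/H)
b = 9 (b = -9/(3/(-3)) = -9/(3*(-⅓)) = -9/(-1) = -9*(-1) = 9)
((b/(-16 - 16))*T(5))*10 = ((9/(-16 - 16))*1)*10 = ((9/(-32))*1)*10 = ((9*(-1/32))*1)*10 = -9/32*1*10 = -9/32*10 = -45/16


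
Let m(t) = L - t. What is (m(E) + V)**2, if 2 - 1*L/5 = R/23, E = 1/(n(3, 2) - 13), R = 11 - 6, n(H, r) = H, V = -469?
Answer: 11193005209/52900 ≈ 2.1159e+5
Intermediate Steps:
R = 5
E = -1/10 (E = 1/(3 - 13) = 1/(-10) = -1/10 ≈ -0.10000)
L = 205/23 (L = 10 - 25/23 = 205/23 ≈ 8.9130)
m(t) = 205/23 - t
(m(E) + V)**2 = ((205/23 - 1*(-1/10)) - 469)**2 = ((205/23 + 1/10) - 469)**2 = (2073/230 - 469)**2 = (-105797/230)**2 = 11193005209/52900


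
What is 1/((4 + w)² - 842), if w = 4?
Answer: -1/778 ≈ -0.0012853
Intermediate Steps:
1/((4 + w)² - 842) = 1/((4 + 4)² - 842) = 1/(8² - 842) = 1/(64 - 842) = 1/(-778) = -1/778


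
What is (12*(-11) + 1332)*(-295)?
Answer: -354000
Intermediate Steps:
(12*(-11) + 1332)*(-295) = (-132 + 1332)*(-295) = 1200*(-295) = -354000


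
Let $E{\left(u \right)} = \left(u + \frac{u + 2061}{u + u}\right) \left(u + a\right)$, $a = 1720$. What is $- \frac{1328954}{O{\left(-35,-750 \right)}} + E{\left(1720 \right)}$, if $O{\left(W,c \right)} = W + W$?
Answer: $\frac{207884812}{35} \approx 5.9396 \cdot 10^{6}$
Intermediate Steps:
$O{\left(W,c \right)} = 2 W$
$E{\left(u \right)} = \left(1720 + u\right) \left(u + \frac{2061 + u}{2 u}\right)$ ($E{\left(u \right)} = \left(u + \frac{u + 2061}{u + u}\right) \left(u + 1720\right) = \left(u + \frac{2061 + u}{2 u}\right) \left(1720 + u\right) = \left(1720 + u\right) \left(u + \frac{2061 + u}{2 u}\right)$)
$- \frac{1328954}{O{\left(-35,-750 \right)}} + E{\left(1720 \right)} = - \frac{1328954}{2 \left(-35\right)} + \left(\frac{3781}{2} + 1720^{2} + \frac{1772460}{1720} + \frac{3441}{2} \cdot 1720\right) = - \frac{1328954}{-70} + \left(\frac{3781}{2} + 2958400 + 1772460 \cdot \frac{1}{1720} + 2959260\right) = \left(-1328954\right) \left(- \frac{1}{70}\right) + \left(\frac{3781}{2} + 2958400 + \frac{2061}{2} + 2959260\right) = \frac{664477}{35} + 5920581 = \frac{207884812}{35}$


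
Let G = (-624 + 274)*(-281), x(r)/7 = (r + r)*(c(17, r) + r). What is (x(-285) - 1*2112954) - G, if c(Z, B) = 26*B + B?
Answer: 29628896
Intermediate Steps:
c(Z, B) = 27*B
x(r) = 392*r² (x(r) = 7*((r + r)*(27*r + r)) = 7*((2*r)*(28*r)) = 7*(56*r²) = 392*r²)
G = 98350 (G = -350*(-281) = 98350)
(x(-285) - 1*2112954) - G = (392*(-285)² - 1*2112954) - 1*98350 = (392*81225 - 2112954) - 98350 = (31840200 - 2112954) - 98350 = 29727246 - 98350 = 29628896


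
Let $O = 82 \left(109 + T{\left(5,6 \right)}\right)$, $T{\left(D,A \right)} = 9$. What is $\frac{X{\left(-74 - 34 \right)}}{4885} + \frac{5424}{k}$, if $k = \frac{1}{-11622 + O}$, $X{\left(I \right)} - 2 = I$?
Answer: $- \frac{51561683146}{4885} \approx -1.0555 \cdot 10^{7}$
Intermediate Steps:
$X{\left(I \right)} = 2 + I$
$O = 9676$ ($O = 82 \left(109 + 9\right) = 82 \cdot 118 = 9676$)
$k = - \frac{1}{1946}$ ($k = \frac{1}{-11622 + 9676} = \frac{1}{-1946} = - \frac{1}{1946} \approx -0.00051387$)
$\frac{X{\left(-74 - 34 \right)}}{4885} + \frac{5424}{k} = \frac{2 - 108}{4885} + \frac{5424}{- \frac{1}{1946}} = \left(2 - 108\right) \frac{1}{4885} + 5424 \left(-1946\right) = \left(-106\right) \frac{1}{4885} - 10555104 = - \frac{106}{4885} - 10555104 = - \frac{51561683146}{4885}$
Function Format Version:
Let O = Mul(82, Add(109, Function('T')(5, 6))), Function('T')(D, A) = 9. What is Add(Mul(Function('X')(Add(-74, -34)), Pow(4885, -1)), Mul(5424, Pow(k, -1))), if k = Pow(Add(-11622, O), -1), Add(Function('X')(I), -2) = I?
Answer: Rational(-51561683146, 4885) ≈ -1.0555e+7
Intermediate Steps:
Function('X')(I) = Add(2, I)
O = 9676 (O = Mul(82, Add(109, 9)) = Mul(82, 118) = 9676)
k = Rational(-1, 1946) (k = Pow(Add(-11622, 9676), -1) = Pow(-1946, -1) = Rational(-1, 1946) ≈ -0.00051387)
Add(Mul(Function('X')(Add(-74, -34)), Pow(4885, -1)), Mul(5424, Pow(k, -1))) = Add(Mul(Add(2, Add(-74, -34)), Pow(4885, -1)), Mul(5424, Pow(Rational(-1, 1946), -1))) = Add(Mul(Add(2, -108), Rational(1, 4885)), Mul(5424, -1946)) = Add(Mul(-106, Rational(1, 4885)), -10555104) = Add(Rational(-106, 4885), -10555104) = Rational(-51561683146, 4885)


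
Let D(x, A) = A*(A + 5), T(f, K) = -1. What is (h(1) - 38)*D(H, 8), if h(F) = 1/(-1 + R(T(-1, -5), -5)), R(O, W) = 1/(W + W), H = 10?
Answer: -44512/11 ≈ -4046.5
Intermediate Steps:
R(O, W) = 1/(2*W)
D(x, A) = A*(5 + A)
h(F) = -10/11 (h(F) = 1/(-1 + (1/2)/(-5)) = 1/(-1 + (1/2)*(-1/5)) = 1/(-1 - 1/10) = 1/(-11/10) = -10/11)
(h(1) - 38)*D(H, 8) = (-10/11 - 38)*(8*(5 + 8)) = -3424*13/11 = -428/11*104 = -44512/11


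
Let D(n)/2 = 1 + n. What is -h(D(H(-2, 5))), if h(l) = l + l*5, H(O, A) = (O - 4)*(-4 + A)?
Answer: 60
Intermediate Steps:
H(O, A) = (-4 + A)*(-4 + O) (H(O, A) = (-4 + O)*(-4 + A) = (-4 + A)*(-4 + O))
D(n) = 2 + 2*n (D(n) = 2*(1 + n) = 2 + 2*n)
h(l) = 6*l (h(l) = l + 5*l = 6*l)
-h(D(H(-2, 5))) = -6*(2 + 2*(16 - 4*5 - 4*(-2) + 5*(-2))) = -6*(2 + 2*(16 - 20 + 8 - 10)) = -6*(2 + 2*(-6)) = -6*(2 - 12) = -6*(-10) = -1*(-60) = 60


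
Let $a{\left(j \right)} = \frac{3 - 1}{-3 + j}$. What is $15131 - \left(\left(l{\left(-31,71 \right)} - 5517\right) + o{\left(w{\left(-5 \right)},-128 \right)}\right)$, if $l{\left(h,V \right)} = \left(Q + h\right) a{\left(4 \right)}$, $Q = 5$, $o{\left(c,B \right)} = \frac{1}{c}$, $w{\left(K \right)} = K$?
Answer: $\frac{103501}{5} \approx 20700.0$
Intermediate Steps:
$a{\left(j \right)} = \frac{2}{-3 + j}$
$l{\left(h,V \right)} = 10 + 2 h$ ($l{\left(h,V \right)} = \left(5 + h\right) \frac{2}{-3 + 4} = \left(5 + h\right) \frac{2}{1} = \left(5 + h\right) 2 \cdot 1 = \left(5 + h\right) 2 = 10 + 2 h$)
$15131 - \left(\left(l{\left(-31,71 \right)} - 5517\right) + o{\left(w{\left(-5 \right)},-128 \right)}\right) = 15131 - \left(\left(\left(10 + 2 \left(-31\right)\right) - 5517\right) + \frac{1}{-5}\right) = 15131 - \left(\left(\left(10 - 62\right) - 5517\right) - \frac{1}{5}\right) = 15131 - \left(\left(-52 - 5517\right) - \frac{1}{5}\right) = 15131 - \left(-5569 - \frac{1}{5}\right) = 15131 - - \frac{27846}{5} = 15131 + \frac{27846}{5} = \frac{103501}{5}$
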